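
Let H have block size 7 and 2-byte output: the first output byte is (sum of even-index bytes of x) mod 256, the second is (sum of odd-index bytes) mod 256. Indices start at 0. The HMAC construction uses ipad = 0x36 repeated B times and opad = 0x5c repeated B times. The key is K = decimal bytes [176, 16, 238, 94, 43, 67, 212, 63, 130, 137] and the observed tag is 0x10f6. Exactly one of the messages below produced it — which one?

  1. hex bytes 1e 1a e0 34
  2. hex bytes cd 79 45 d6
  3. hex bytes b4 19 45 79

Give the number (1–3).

Key decimal bytes [176, 16, 238, 94, 43, 67, 212, 63, 130, 137] = b0 10 ee 5e 2b 43 d4 3f 82 89 is 10 bytes > B = 7, so hash it first: H(key) = 1f 79, then zero-pad to 7 bytes: K' = 1f 79 00 00 00 00 00.
K' ⊕ ipad = 29 4f 36 36 36 36 36; K' ⊕ opad = 43 25 5c 5c 5c 5c 5c.
m1: inner = H(29 4f 36 36 36 36 36 1e 1a e0 34) = 19 b9; tag = H(43 25 5c 5c 5c 5c 5c 19 b9) = 10f6 ← matches
m2: inner = H(29 4f 36 36 36 36 36 cd 79 45 d6) = 1a cd; tag = H(43 25 5c 5c 5c 5c 5c 1a cd) = 24f7
m3: inner = H(29 4f 36 36 36 36 36 b4 19 45 79) = 5d b4; tag = H(43 25 5c 5c 5c 5c 5c 5d b4) = 0b3a

1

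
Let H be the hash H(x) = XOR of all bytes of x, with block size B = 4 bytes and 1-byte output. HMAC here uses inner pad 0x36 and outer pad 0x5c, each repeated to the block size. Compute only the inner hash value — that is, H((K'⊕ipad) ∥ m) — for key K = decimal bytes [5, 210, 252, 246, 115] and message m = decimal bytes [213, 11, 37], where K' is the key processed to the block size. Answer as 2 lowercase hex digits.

55

Key decimal bytes [5, 210, 252, 246, 115] = 05 d2 fc f6 73 is 5 bytes > B = 4, so hash it first: H(key) = ae, then zero-pad to 4 bytes: K' = ae 00 00 00.
K' ⊕ ipad = 98 36 36 36.
Inner input = 98 36 36 36 ∥ d5 0b 25.
Inner hash: XOR 98⊕36⊕36⊕36⊕d5⊕0b⊕25 = 55.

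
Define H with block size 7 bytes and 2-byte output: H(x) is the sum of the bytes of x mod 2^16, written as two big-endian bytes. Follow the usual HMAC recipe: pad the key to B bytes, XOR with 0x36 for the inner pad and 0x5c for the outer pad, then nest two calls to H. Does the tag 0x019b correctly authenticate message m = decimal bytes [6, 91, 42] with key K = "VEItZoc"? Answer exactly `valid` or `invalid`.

Key "VEItZoc" = 56 45 49 74 5a 6f 63 is exactly B = 7 bytes: K' = 56 45 49 74 5a 6f 63.
K' ⊕ ipad = 60 73 7f 42 6c 59 55; K' ⊕ opad = 0a 19 15 28 06 33 3f.
Inner hash: sum = 96+115+127+66+108+89+85+6+91+42 = 825 → 03 39.
Outer hash (recomputed tag): sum = 10+25+21+40+6+51+63+3+57 = 276 → 01 14.
Recomputed tag = 0114; claimed = 019b → mismatch.

invalid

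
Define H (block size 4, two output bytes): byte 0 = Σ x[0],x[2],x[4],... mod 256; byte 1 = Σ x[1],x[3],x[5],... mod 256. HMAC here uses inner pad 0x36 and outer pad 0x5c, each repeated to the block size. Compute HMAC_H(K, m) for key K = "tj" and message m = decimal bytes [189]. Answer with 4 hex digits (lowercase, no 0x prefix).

Key "tj" = 74 6a is 2 bytes ≤ B = 4; zero-pad to 4 bytes: K' = 74 6a 00 00.
K' ⊕ ipad = 42 5c 36 36.  K' ⊕ opad = 28 36 5c 5c.
Inner input = (K'⊕ipad) ∥ m = 42 5c 36 36 ∥ bd.
Inner hash: even-index sum = 309 mod 256 = 53; odd-index sum = 146 mod 256 = 146 → 35 92.
Outer input = (K'⊕opad) ∥ inner = 28 36 5c 5c ∥ 35 92.
Outer hash (tag): even-index sum = 185 mod 256 = 185; odd-index sum = 292 mod 256 = 36 → b9 24.

b924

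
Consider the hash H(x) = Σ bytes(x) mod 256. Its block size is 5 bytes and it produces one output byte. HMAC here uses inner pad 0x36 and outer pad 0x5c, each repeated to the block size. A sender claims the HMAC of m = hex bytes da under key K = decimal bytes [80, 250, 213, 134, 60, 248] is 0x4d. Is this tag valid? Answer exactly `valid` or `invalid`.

invalid

Key decimal bytes [80, 250, 213, 134, 60, 248] = 50 fa d5 86 3c f8 is 6 bytes > B = 5, so hash it first: H(key) = d9, then zero-pad to 5 bytes: K' = d9 00 00 00 00.
K' ⊕ ipad = ef 36 36 36 36; K' ⊕ opad = 85 5c 5c 5c 5c.
Inner hash: sum = 239+54+54+54+54+218 = 673; mod 256 = 161 → a1.
Outer hash (recomputed tag): sum = 133+92+92+92+92+161 = 662; mod 256 = 150 → 96.
Recomputed tag = 96; claimed = 4d → mismatch.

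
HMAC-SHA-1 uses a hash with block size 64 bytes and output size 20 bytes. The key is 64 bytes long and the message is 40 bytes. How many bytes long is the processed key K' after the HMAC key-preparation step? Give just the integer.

64

Key is 64 ≤ 64 bytes, zero-padded: |K'| = 64.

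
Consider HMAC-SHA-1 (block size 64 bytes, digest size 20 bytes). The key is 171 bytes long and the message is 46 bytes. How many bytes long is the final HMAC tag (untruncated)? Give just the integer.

The tag is one SHA-1 digest: 20 bytes.

20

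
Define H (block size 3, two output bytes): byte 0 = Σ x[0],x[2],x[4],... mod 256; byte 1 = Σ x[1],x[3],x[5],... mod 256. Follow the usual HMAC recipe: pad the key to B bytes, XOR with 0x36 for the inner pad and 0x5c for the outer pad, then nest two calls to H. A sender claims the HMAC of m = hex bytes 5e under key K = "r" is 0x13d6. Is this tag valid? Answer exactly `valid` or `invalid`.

invalid

Key "r" = 72 is 1 byte ≤ B = 3; zero-pad to 3 bytes: K' = 72 00 00.
K' ⊕ ipad = 44 36 36; K' ⊕ opad = 2e 5c 5c.
Inner hash: even-index sum = 122 mod 256 = 122; odd-index sum = 148 mod 256 = 148 → 7a 94.
Outer hash (recomputed tag): even-index sum = 286 mod 256 = 30; odd-index sum = 214 mod 256 = 214 → 1e d6.
Recomputed tag = 1ed6; claimed = 13d6 → mismatch.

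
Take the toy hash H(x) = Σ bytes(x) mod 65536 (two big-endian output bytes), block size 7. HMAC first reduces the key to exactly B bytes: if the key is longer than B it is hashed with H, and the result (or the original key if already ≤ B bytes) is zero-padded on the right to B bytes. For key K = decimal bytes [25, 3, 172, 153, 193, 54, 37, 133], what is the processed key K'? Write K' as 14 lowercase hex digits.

03020000000000

|K| = 8 > B = 7, so first hash the key.
H(K): sum = 25+3+172+153+193+54+37+133 = 770 → 03 02.
Zero-pad H(K) = 03 02 to 7 bytes: K' = 03 02 00 00 00 00 00.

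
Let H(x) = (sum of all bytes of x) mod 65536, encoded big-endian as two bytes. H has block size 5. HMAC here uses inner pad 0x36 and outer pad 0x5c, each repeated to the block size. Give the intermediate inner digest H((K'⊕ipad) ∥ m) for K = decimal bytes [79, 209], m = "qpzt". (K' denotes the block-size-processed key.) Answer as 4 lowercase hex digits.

03d1

Key decimal bytes [79, 209] = 4f d1 is 2 bytes ≤ B = 5; zero-pad to 5 bytes: K' = 4f d1 00 00 00.
K' ⊕ ipad = 79 e7 36 36 36.
Inner input = 79 e7 36 36 36 ∥ 71 70 7a 74.
Inner hash: sum = 121+231+54+54+54+113+112+122+116 = 977 → 03 d1.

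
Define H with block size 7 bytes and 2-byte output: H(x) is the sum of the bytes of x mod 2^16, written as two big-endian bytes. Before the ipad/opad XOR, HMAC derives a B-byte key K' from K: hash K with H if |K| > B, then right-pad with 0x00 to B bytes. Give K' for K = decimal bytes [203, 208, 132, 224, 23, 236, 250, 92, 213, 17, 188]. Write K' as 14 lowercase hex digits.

06fa0000000000

|K| = 11 > B = 7, so first hash the key.
H(K): sum = 203+208+132+224+23+236+250+92+213+17+188 = 1786 → 06 fa.
Zero-pad H(K) = 06 fa to 7 bytes: K' = 06 fa 00 00 00 00 00.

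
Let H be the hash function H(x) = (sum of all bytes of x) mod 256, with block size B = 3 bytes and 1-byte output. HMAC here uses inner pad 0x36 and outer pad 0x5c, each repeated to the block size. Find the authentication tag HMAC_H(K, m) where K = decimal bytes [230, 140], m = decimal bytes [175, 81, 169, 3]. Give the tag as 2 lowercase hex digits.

52

Key decimal bytes [230, 140] = e6 8c is 2 bytes ≤ B = 3; zero-pad to 3 bytes: K' = e6 8c 00.
K' ⊕ ipad = d0 ba 36.  K' ⊕ opad = ba d0 5c.
Inner input = (K'⊕ipad) ∥ m = d0 ba 36 ∥ af 51 a9 03.
Inner hash: sum = 208+186+54+175+81+169+3 = 876; mod 256 = 108 → 6c.
Outer input = (K'⊕opad) ∥ inner = ba d0 5c ∥ 6c.
Outer hash (tag): sum = 186+208+92+108 = 594; mod 256 = 82 → 52.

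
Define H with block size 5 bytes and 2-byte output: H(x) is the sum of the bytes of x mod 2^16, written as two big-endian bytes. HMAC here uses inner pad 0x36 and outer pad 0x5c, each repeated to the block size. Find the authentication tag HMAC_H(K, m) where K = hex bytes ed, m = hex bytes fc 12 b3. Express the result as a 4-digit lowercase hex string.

Key hex bytes ed is 1 byte ≤ B = 5; zero-pad to 5 bytes: K' = ed 00 00 00 00.
K' ⊕ ipad = db 36 36 36 36.  K' ⊕ opad = b1 5c 5c 5c 5c.
Inner input = (K'⊕ipad) ∥ m = db 36 36 36 36 ∥ fc 12 b3.
Inner hash: sum = 219+54+54+54+54+252+18+179 = 884 → 03 74.
Outer input = (K'⊕opad) ∥ inner = b1 5c 5c 5c 5c ∥ 03 74.
Outer hash (tag): sum = 177+92+92+92+92+3+116 = 664 → 02 98.

0298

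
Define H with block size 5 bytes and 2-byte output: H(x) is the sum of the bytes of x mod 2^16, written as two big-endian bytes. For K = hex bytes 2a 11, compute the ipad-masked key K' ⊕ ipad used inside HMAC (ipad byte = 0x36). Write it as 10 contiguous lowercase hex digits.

1c27363636

Key hex bytes 2a 11 is 2 bytes ≤ B = 5; zero-pad to 5 bytes: K' = 2a 11 00 00 00.
XOR each byte with 0x36: 2a⊕36=1c, 11⊕36=27, 00⊕36=36, 00⊕36=36, 00⊕36=36.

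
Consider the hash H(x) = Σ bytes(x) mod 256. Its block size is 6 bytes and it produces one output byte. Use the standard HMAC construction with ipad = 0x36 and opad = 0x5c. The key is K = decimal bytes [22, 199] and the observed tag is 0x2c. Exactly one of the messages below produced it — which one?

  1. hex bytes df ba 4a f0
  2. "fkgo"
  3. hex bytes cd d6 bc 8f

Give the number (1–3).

3

Key decimal bytes [22, 199] = 16 c7 is 2 bytes ≤ B = 6; zero-pad to 6 bytes: K' = 16 c7 00 00 00 00.
K' ⊕ ipad = 20 f1 36 36 36 36; K' ⊕ opad = 4a 9b 5c 5c 5c 5c.
m1: inner = H(20 f1 36 36 36 36 df ba 4a f0) = bc; tag = H(4a 9b 5c 5c 5c 5c bc) = 11
m2: inner = H(20 f1 36 36 36 36 66 6b 67 6f) = 90; tag = H(4a 9b 5c 5c 5c 5c 90) = e5
m3: inner = H(20 f1 36 36 36 36 cd d6 bc 8f) = d7; tag = H(4a 9b 5c 5c 5c 5c d7) = 2c ← matches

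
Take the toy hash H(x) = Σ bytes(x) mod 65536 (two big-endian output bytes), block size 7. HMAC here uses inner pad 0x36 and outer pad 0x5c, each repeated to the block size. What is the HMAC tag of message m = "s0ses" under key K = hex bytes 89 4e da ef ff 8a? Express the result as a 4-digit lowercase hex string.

04a0

Key hex bytes 89 4e da ef ff 8a is 6 bytes ≤ B = 7; zero-pad to 7 bytes: K' = 89 4e da ef ff 8a 00.
K' ⊕ ipad = bf 78 ec d9 c9 bc 36.  K' ⊕ opad = d5 12 86 b3 a3 d6 5c.
Inner input = (K'⊕ipad) ∥ m = bf 78 ec d9 c9 bc 36 ∥ 73 30 73 65 73.
Inner hash: sum = 191+120+236+217+201+188+54+115+48+115+101+115 = 1701 → 06 a5.
Outer input = (K'⊕opad) ∥ inner = d5 12 86 b3 a3 d6 5c ∥ 06 a5.
Outer hash (tag): sum = 213+18+134+179+163+214+92+6+165 = 1184 → 04 a0.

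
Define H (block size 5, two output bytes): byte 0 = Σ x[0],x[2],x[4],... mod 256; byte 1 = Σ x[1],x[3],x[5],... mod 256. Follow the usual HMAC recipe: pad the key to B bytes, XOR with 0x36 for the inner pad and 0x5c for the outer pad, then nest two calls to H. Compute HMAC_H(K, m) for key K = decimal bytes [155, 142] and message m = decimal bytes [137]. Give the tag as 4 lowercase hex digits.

Key decimal bytes [155, 142] = 9b 8e is 2 bytes ≤ B = 5; zero-pad to 5 bytes: K' = 9b 8e 00 00 00.
K' ⊕ ipad = ad b8 36 36 36.  K' ⊕ opad = c7 d2 5c 5c 5c.
Inner input = (K'⊕ipad) ∥ m = ad b8 36 36 36 ∥ 89.
Inner hash: even-index sum = 281 mod 256 = 25; odd-index sum = 375 mod 256 = 119 → 19 77.
Outer input = (K'⊕opad) ∥ inner = c7 d2 5c 5c 5c ∥ 19 77.
Outer hash (tag): even-index sum = 502 mod 256 = 246; odd-index sum = 327 mod 256 = 71 → f6 47.

f647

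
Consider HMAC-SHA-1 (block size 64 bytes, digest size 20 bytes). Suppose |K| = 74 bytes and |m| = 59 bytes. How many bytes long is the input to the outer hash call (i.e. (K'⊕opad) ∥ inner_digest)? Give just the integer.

Key is 74 > 64 bytes, so it is hashed to 20 bytes then zero-padded to 64: |K'| = 64.
Outer input = (K'⊕opad) ∥ H(inner) → 64 + 20 = 84 bytes.

84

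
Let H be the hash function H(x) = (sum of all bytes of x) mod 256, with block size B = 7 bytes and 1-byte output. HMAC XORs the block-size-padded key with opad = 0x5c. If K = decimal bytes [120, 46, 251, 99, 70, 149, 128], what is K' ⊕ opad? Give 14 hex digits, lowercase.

Key decimal bytes [120, 46, 251, 99, 70, 149, 128] = 78 2e fb 63 46 95 80 is exactly B = 7 bytes: K' = 78 2e fb 63 46 95 80.
XOR each byte with 0x5c: 78⊕5c=24, 2e⊕5c=72, fb⊕5c=a7, 63⊕5c=3f, 46⊕5c=1a, 95⊕5c=c9, 80⊕5c=dc.

2472a73f1ac9dc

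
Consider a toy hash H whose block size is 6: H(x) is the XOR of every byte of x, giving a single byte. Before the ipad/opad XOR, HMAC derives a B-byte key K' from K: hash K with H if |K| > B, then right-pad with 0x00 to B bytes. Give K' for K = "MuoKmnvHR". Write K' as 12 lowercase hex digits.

|K| = 9 > B = 6, so first hash the key.
H(K): XOR 4d⊕75⊕6f⊕4b⊕6d⊕6e⊕76⊕48⊕52 = 73.
Zero-pad H(K) = 73 to 6 bytes: K' = 73 00 00 00 00 00.

730000000000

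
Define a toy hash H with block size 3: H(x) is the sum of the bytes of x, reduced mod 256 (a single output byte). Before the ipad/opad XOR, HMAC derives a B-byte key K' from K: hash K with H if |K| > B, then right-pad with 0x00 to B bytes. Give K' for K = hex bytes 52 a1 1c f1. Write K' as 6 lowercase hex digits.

|K| = 4 > B = 3, so first hash the key.
H(K): sum = 82+161+28+241 = 512; mod 256 = 0 → 00.
Zero-pad H(K) = 00 to 3 bytes: K' = 00 00 00.

000000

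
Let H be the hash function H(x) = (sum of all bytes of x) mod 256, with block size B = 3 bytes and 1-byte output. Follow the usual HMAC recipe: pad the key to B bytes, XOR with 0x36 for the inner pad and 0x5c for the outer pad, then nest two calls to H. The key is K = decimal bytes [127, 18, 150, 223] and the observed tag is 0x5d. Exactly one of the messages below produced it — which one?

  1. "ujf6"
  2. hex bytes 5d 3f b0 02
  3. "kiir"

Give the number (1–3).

3

Key decimal bytes [127, 18, 150, 223] = 7f 12 96 df is 4 bytes > B = 3, so hash it first: H(key) = 06, then zero-pad to 3 bytes: K' = 06 00 00.
K' ⊕ ipad = 30 36 36; K' ⊕ opad = 5a 5c 5c.
m1: inner = H(30 36 36 75 6a 66 36) = 17; tag = H(5a 5c 5c 17) = 29
m2: inner = H(30 36 36 5d 3f b0 02) = ea; tag = H(5a 5c 5c ea) = fc
m3: inner = H(30 36 36 6b 69 69 72) = 4b; tag = H(5a 5c 5c 4b) = 5d ← matches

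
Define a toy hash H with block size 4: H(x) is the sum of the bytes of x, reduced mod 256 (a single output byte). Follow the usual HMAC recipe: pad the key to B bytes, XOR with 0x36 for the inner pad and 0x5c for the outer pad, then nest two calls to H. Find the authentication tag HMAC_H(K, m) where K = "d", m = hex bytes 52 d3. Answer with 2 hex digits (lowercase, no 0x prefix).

Key "d" = 64 is 1 byte ≤ B = 4; zero-pad to 4 bytes: K' = 64 00 00 00.
K' ⊕ ipad = 52 36 36 36.  K' ⊕ opad = 38 5c 5c 5c.
Inner input = (K'⊕ipad) ∥ m = 52 36 36 36 ∥ 52 d3.
Inner hash: sum = 82+54+54+54+82+211 = 537; mod 256 = 25 → 19.
Outer input = (K'⊕opad) ∥ inner = 38 5c 5c 5c ∥ 19.
Outer hash (tag): sum = 56+92+92+92+25 = 357; mod 256 = 101 → 65.

65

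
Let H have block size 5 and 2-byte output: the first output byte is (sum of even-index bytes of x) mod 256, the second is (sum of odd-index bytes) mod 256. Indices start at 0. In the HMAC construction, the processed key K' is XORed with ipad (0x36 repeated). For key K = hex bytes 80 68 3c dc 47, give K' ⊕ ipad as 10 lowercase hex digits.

Key hex bytes 80 68 3c dc 47 is exactly B = 5 bytes: K' = 80 68 3c dc 47.
XOR each byte with 0x36: 80⊕36=b6, 68⊕36=5e, 3c⊕36=0a, dc⊕36=ea, 47⊕36=71.

b65e0aea71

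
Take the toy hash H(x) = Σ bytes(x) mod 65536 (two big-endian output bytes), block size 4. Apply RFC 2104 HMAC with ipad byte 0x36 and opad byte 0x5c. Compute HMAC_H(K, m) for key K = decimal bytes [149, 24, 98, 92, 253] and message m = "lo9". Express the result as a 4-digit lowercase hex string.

015e

Key decimal bytes [149, 24, 98, 92, 253] = 95 18 62 5c fd is 5 bytes > B = 4, so hash it first: H(key) = 02 68, then zero-pad to 4 bytes: K' = 02 68 00 00.
K' ⊕ ipad = 34 5e 36 36.  K' ⊕ opad = 5e 34 5c 5c.
Inner input = (K'⊕ipad) ∥ m = 34 5e 36 36 ∥ 6c 6f 39.
Inner hash: sum = 52+94+54+54+108+111+57 = 530 → 02 12.
Outer input = (K'⊕opad) ∥ inner = 5e 34 5c 5c ∥ 02 12.
Outer hash (tag): sum = 94+52+92+92+2+18 = 350 → 01 5e.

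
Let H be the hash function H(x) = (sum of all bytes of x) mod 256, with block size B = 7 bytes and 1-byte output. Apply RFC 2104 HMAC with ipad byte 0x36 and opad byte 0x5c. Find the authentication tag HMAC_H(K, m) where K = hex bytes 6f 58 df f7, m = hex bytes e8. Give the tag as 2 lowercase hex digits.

74

Key hex bytes 6f 58 df f7 is 4 bytes ≤ B = 7; zero-pad to 7 bytes: K' = 6f 58 df f7 00 00 00.
K' ⊕ ipad = 59 6e e9 c1 36 36 36.  K' ⊕ opad = 33 04 83 ab 5c 5c 5c.
Inner input = (K'⊕ipad) ∥ m = 59 6e e9 c1 36 36 36 ∥ e8.
Inner hash: sum = 89+110+233+193+54+54+54+232 = 1019; mod 256 = 251 → fb.
Outer input = (K'⊕opad) ∥ inner = 33 04 83 ab 5c 5c 5c ∥ fb.
Outer hash (tag): sum = 51+4+131+171+92+92+92+251 = 884; mod 256 = 116 → 74.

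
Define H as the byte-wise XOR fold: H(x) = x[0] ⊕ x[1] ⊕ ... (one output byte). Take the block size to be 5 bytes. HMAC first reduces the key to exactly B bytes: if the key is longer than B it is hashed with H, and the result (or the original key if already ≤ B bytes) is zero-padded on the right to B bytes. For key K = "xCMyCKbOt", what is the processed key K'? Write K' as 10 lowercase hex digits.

|K| = 9 > B = 5, so first hash the key.
H(K): XOR 78⊕43⊕4d⊕79⊕43⊕4b⊕62⊕4f⊕74 = 5e.
Zero-pad H(K) = 5e to 5 bytes: K' = 5e 00 00 00 00.

5e00000000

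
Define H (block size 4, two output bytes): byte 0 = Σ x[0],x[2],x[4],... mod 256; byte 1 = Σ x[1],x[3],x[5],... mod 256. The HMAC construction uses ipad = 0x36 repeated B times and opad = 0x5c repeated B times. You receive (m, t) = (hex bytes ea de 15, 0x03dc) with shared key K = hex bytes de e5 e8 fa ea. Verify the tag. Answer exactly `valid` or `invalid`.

Key hex bytes de e5 e8 fa ea is 5 bytes > B = 4, so hash it first: H(key) = b0 df, then zero-pad to 4 bytes: K' = b0 df 00 00.
K' ⊕ ipad = 86 e9 36 36; K' ⊕ opad = ec 83 5c 5c.
Inner hash: even-index sum = 443 mod 256 = 187; odd-index sum = 509 mod 256 = 253 → bb fd.
Outer hash (recomputed tag): even-index sum = 515 mod 256 = 3; odd-index sum = 476 mod 256 = 220 → 03 dc.
Recomputed tag = 03dc; claimed = 03dc → match.

valid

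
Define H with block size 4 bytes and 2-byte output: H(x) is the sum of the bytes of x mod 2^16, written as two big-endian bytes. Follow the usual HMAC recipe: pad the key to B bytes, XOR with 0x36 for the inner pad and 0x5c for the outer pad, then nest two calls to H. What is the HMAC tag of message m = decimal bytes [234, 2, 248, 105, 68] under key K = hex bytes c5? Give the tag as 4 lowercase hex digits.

Key hex bytes c5 is 1 byte ≤ B = 4; zero-pad to 4 bytes: K' = c5 00 00 00.
K' ⊕ ipad = f3 36 36 36.  K' ⊕ opad = 99 5c 5c 5c.
Inner input = (K'⊕ipad) ∥ m = f3 36 36 36 ∥ ea 02 f8 69 44.
Inner hash: sum = 243+54+54+54+234+2+248+105+68 = 1062 → 04 26.
Outer input = (K'⊕opad) ∥ inner = 99 5c 5c 5c ∥ 04 26.
Outer hash (tag): sum = 153+92+92+92+4+38 = 471 → 01 d7.

01d7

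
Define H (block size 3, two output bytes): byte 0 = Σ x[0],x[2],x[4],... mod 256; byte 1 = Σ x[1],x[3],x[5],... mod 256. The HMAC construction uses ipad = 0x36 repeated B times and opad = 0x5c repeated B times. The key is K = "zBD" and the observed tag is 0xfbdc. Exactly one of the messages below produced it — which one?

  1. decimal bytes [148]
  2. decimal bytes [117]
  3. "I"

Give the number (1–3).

3

Key "zBD" = 7a 42 44 is exactly B = 3 bytes: K' = 7a 42 44.
K' ⊕ ipad = 4c 74 72; K' ⊕ opad = 26 1e 18.
m1: inner = H(4c 74 72 94) = be 08; tag = H(26 1e 18 be 08) = 46dc
m2: inner = H(4c 74 72 75) = be e9; tag = H(26 1e 18 be e9) = 27dc
m3: inner = H(4c 74 72 49) = be bd; tag = H(26 1e 18 be bd) = fbdc ← matches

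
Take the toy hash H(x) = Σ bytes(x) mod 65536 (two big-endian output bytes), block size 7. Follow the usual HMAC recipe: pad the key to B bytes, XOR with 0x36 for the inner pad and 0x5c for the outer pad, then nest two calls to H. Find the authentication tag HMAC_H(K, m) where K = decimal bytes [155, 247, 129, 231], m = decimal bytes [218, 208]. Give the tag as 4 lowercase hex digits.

Key decimal bytes [155, 247, 129, 231] = 9b f7 81 e7 is 4 bytes ≤ B = 7; zero-pad to 7 bytes: K' = 9b f7 81 e7 00 00 00.
K' ⊕ ipad = ad c1 b7 d1 36 36 36.  K' ⊕ opad = c7 ab dd bb 5c 5c 5c.
Inner input = (K'⊕ipad) ∥ m = ad c1 b7 d1 36 36 36 ∥ da d0.
Inner hash: sum = 173+193+183+209+54+54+54+218+208 = 1346 → 05 42.
Outer input = (K'⊕opad) ∥ inner = c7 ab dd bb 5c 5c 5c ∥ 05 42.
Outer hash (tag): sum = 199+171+221+187+92+92+92+5+66 = 1125 → 04 65.

0465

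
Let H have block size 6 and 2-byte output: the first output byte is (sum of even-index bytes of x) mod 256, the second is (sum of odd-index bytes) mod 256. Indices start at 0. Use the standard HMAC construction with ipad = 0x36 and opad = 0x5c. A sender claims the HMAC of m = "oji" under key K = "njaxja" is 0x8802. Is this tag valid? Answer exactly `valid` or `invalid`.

Key "njaxja" = 6e 6a 61 78 6a 61 is exactly B = 6 bytes: K' = 6e 6a 61 78 6a 61.
K' ⊕ ipad = 58 5c 57 4e 5c 57; K' ⊕ opad = 32 36 3d 24 36 3d.
Inner hash: even-index sum = 483 mod 256 = 227; odd-index sum = 363 mod 256 = 107 → e3 6b.
Outer hash (recomputed tag): even-index sum = 392 mod 256 = 136; odd-index sum = 258 mod 256 = 2 → 88 02.
Recomputed tag = 8802; claimed = 8802 → match.

valid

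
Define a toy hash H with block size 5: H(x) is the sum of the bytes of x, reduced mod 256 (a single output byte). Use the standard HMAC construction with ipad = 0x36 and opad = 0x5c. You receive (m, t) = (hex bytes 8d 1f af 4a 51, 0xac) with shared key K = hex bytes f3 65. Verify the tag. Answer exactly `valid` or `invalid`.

valid

Key hex bytes f3 65 is 2 bytes ≤ B = 5; zero-pad to 5 bytes: K' = f3 65 00 00 00.
K' ⊕ ipad = c5 53 36 36 36; K' ⊕ opad = af 39 5c 5c 5c.
Inner hash: sum = 197+83+54+54+54+141+31+175+74+81 = 944; mod 256 = 176 → b0.
Outer hash (recomputed tag): sum = 175+57+92+92+92+176 = 684; mod 256 = 172 → ac.
Recomputed tag = ac; claimed = ac → match.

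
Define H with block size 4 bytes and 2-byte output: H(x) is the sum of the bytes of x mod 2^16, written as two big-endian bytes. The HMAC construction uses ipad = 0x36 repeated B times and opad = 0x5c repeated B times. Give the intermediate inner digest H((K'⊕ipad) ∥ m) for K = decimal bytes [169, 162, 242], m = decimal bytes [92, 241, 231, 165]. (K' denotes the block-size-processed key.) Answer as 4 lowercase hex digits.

Key decimal bytes [169, 162, 242] = a9 a2 f2 is 3 bytes ≤ B = 4; zero-pad to 4 bytes: K' = a9 a2 f2 00.
K' ⊕ ipad = 9f 94 c4 36.
Inner input = 9f 94 c4 36 ∥ 5c f1 e7 a5.
Inner hash: sum = 159+148+196+54+92+241+231+165 = 1286 → 05 06.

0506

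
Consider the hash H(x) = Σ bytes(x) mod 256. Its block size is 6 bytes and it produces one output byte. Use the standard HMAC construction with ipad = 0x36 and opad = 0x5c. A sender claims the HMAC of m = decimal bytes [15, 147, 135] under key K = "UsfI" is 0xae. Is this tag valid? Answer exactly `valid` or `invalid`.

invalid

Key "UsfI" = 55 73 66 49 is 4 bytes ≤ B = 6; zero-pad to 6 bytes: K' = 55 73 66 49 00 00.
K' ⊕ ipad = 63 45 50 7f 36 36; K' ⊕ opad = 09 2f 3a 15 5c 5c.
Inner hash: sum = 99+69+80+127+54+54+15+147+135 = 780; mod 256 = 12 → 0c.
Outer hash (recomputed tag): sum = 9+47+58+21+92+92+12 = 331; mod 256 = 75 → 4b.
Recomputed tag = 4b; claimed = ae → mismatch.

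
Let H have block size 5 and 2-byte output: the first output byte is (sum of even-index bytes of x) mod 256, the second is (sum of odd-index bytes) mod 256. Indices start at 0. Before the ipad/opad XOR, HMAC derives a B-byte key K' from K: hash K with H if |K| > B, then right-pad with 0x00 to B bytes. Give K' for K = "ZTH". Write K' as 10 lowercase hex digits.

5a54480000

Key "ZTH" = 5a 54 48 is 3 bytes ≤ B = 5; zero-pad to 5 bytes: K' = 5a 54 48 00 00.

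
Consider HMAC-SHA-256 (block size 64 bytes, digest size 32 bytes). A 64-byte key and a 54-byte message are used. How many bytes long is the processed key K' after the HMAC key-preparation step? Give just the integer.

Key is 64 ≤ 64 bytes, zero-padded: |K'| = 64.

64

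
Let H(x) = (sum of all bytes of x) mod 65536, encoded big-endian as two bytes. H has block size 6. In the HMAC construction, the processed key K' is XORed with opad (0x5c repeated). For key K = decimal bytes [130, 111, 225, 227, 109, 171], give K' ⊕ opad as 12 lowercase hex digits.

de33bdbf31f7

Key decimal bytes [130, 111, 225, 227, 109, 171] = 82 6f e1 e3 6d ab is exactly B = 6 bytes: K' = 82 6f e1 e3 6d ab.
XOR each byte with 0x5c: 82⊕5c=de, 6f⊕5c=33, e1⊕5c=bd, e3⊕5c=bf, 6d⊕5c=31, ab⊕5c=f7.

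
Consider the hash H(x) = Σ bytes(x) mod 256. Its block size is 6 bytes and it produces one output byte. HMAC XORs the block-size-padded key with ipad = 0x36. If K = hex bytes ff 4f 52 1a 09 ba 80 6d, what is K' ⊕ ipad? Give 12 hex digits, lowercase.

5c3636363636

Key hex bytes ff 4f 52 1a 09 ba 80 6d is 8 bytes > B = 6, so hash it first: H(key) = 6a, then zero-pad to 6 bytes: K' = 6a 00 00 00 00 00.
XOR each byte with 0x36: 6a⊕36=5c, 00⊕36=36, 00⊕36=36, 00⊕36=36, 00⊕36=36, 00⊕36=36.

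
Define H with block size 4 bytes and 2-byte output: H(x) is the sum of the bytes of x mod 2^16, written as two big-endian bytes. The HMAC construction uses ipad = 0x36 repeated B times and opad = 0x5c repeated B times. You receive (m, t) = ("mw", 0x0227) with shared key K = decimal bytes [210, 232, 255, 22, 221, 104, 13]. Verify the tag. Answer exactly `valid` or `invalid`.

valid

Key decimal bytes [210, 232, 255, 22, 221, 104, 13] = d2 e8 ff 16 dd 68 0d is 7 bytes > B = 4, so hash it first: H(key) = 04 21, then zero-pad to 4 bytes: K' = 04 21 00 00.
K' ⊕ ipad = 32 17 36 36; K' ⊕ opad = 58 7d 5c 5c.
Inner hash: sum = 50+23+54+54+109+119 = 409 → 01 99.
Outer hash (recomputed tag): sum = 88+125+92+92+1+153 = 551 → 02 27.
Recomputed tag = 0227; claimed = 0227 → match.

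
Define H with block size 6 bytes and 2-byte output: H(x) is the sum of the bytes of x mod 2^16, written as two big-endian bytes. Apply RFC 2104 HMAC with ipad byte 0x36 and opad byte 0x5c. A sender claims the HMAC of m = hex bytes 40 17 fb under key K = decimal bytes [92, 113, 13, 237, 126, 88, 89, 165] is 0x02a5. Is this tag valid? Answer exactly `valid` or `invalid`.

valid

Key decimal bytes [92, 113, 13, 237, 126, 88, 89, 165] = 5c 71 0d ed 7e 58 59 a5 is 8 bytes > B = 6, so hash it first: H(key) = 03 9b, then zero-pad to 6 bytes: K' = 03 9b 00 00 00 00.
K' ⊕ ipad = 35 ad 36 36 36 36; K' ⊕ opad = 5f c7 5c 5c 5c 5c.
Inner hash: sum = 53+173+54+54+54+54+64+23+251 = 780 → 03 0c.
Outer hash (recomputed tag): sum = 95+199+92+92+92+92+3+12 = 677 → 02 a5.
Recomputed tag = 02a5; claimed = 02a5 → match.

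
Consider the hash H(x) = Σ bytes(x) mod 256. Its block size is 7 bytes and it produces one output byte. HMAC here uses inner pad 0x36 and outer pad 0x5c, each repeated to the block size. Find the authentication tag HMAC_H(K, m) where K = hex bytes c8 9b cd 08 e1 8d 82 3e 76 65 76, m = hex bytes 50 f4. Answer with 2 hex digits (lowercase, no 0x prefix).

1c

Key hex bytes c8 9b cd 08 e1 8d 82 3e 76 65 76 is 11 bytes > B = 7, so hash it first: H(key) = b7, then zero-pad to 7 bytes: K' = b7 00 00 00 00 00 00.
K' ⊕ ipad = 81 36 36 36 36 36 36.  K' ⊕ opad = eb 5c 5c 5c 5c 5c 5c.
Inner input = (K'⊕ipad) ∥ m = 81 36 36 36 36 36 36 ∥ 50 f4.
Inner hash: sum = 129+54+54+54+54+54+54+80+244 = 777; mod 256 = 9 → 09.
Outer input = (K'⊕opad) ∥ inner = eb 5c 5c 5c 5c 5c 5c ∥ 09.
Outer hash (tag): sum = 235+92+92+92+92+92+92+9 = 796; mod 256 = 28 → 1c.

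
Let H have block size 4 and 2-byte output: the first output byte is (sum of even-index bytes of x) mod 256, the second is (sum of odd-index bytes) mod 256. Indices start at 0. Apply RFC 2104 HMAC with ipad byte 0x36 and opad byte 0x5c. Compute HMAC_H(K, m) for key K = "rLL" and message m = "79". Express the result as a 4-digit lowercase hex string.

Key "rLL" = 72 4c 4c is 3 bytes ≤ B = 4; zero-pad to 4 bytes: K' = 72 4c 4c 00.
K' ⊕ ipad = 44 7a 7a 36.  K' ⊕ opad = 2e 10 10 5c.
Inner input = (K'⊕ipad) ∥ m = 44 7a 7a 36 ∥ 37 39.
Inner hash: even-index sum = 245 mod 256 = 245; odd-index sum = 233 mod 256 = 233 → f5 e9.
Outer input = (K'⊕opad) ∥ inner = 2e 10 10 5c ∥ f5 e9.
Outer hash (tag): even-index sum = 307 mod 256 = 51; odd-index sum = 341 mod 256 = 85 → 33 55.

3355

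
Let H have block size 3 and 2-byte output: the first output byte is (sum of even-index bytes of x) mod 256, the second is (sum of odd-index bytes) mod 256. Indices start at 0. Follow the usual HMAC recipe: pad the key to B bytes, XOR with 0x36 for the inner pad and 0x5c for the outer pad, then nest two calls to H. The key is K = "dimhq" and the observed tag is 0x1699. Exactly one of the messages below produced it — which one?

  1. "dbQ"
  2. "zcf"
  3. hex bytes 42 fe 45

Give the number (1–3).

Key "dimhq" = 64 69 6d 68 71 is 5 bytes > B = 3, so hash it first: H(key) = 42 d1, then zero-pad to 3 bytes: K' = 42 d1 00.
K' ⊕ ipad = 74 e7 36; K' ⊕ opad = 1e 8d 5c.
m1: inner = H(74 e7 36 64 62 51) = 0c 9c; tag = H(1e 8d 5c 0c 9c) = 1699 ← matches
m2: inner = H(74 e7 36 7a 63 66) = 0d c7; tag = H(1e 8d 5c 0d c7) = 419a
m3: inner = H(74 e7 36 42 fe 45) = a8 6e; tag = H(1e 8d 5c a8 6e) = e835

1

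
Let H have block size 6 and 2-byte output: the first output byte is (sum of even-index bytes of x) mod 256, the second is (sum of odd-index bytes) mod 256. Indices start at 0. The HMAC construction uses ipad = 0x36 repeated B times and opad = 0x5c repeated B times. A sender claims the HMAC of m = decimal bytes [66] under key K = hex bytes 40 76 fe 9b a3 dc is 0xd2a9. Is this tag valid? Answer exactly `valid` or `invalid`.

Key hex bytes 40 76 fe 9b a3 dc is exactly B = 6 bytes: K' = 40 76 fe 9b a3 dc.
K' ⊕ ipad = 76 40 c8 ad 95 ea; K' ⊕ opad = 1c 2a a2 c7 ff 80.
Inner hash: even-index sum = 533 mod 256 = 21; odd-index sum = 471 mod 256 = 215 → 15 d7.
Outer hash (recomputed tag): even-index sum = 466 mod 256 = 210; odd-index sum = 584 mod 256 = 72 → d2 48.
Recomputed tag = d248; claimed = d2a9 → mismatch.

invalid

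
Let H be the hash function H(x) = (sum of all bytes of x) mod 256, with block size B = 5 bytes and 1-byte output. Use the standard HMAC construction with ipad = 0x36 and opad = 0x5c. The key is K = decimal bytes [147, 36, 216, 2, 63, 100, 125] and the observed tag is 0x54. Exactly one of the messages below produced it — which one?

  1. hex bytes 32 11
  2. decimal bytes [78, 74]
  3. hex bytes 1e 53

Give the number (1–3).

2

Key decimal bytes [147, 36, 216, 2, 63, 100, 125] = 93 24 d8 02 3f 64 7d is 7 bytes > B = 5, so hash it first: H(key) = b1, then zero-pad to 5 bytes: K' = b1 00 00 00 00.
K' ⊕ ipad = 87 36 36 36 36; K' ⊕ opad = ed 5c 5c 5c 5c.
m1: inner = H(87 36 36 36 36 32 11) = a2; tag = H(ed 5c 5c 5c 5c a2) = ff
m2: inner = H(87 36 36 36 36 4e 4a) = f7; tag = H(ed 5c 5c 5c 5c f7) = 54 ← matches
m3: inner = H(87 36 36 36 36 1e 53) = d0; tag = H(ed 5c 5c 5c 5c d0) = 2d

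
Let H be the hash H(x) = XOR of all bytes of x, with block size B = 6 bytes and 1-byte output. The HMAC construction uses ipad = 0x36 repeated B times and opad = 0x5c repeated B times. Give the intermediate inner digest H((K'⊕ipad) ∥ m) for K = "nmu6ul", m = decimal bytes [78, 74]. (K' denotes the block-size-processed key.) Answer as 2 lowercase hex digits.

Key "nmu6ul" = 6e 6d 75 36 75 6c is exactly B = 6 bytes: K' = 6e 6d 75 36 75 6c.
K' ⊕ ipad = 58 5b 43 00 43 5a.
Inner input = 58 5b 43 00 43 5a ∥ 4e 4a.
Inner hash: XOR 58⊕5b⊕43⊕00⊕43⊕5a⊕4e⊕4a = 5d.

5d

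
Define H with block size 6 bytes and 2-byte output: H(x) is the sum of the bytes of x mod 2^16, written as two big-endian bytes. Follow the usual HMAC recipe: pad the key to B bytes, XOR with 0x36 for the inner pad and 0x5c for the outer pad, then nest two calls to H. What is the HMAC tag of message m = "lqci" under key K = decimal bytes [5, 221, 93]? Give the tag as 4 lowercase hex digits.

Key decimal bytes [5, 221, 93] = 05 dd 5d is 3 bytes ≤ B = 6; zero-pad to 6 bytes: K' = 05 dd 5d 00 00 00.
K' ⊕ ipad = 33 eb 6b 36 36 36.  K' ⊕ opad = 59 81 01 5c 5c 5c.
Inner input = (K'⊕ipad) ∥ m = 33 eb 6b 36 36 36 ∥ 6c 71 63 69.
Inner hash: sum = 51+235+107+54+54+54+108+113+99+105 = 980 → 03 d4.
Outer input = (K'⊕opad) ∥ inner = 59 81 01 5c 5c 5c ∥ 03 d4.
Outer hash (tag): sum = 89+129+1+92+92+92+3+212 = 710 → 02 c6.

02c6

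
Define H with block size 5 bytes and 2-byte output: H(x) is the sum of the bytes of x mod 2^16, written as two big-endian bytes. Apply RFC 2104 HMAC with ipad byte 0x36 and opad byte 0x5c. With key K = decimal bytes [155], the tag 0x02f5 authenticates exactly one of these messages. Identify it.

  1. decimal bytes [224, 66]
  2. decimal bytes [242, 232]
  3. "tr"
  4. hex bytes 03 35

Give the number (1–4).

Key decimal bytes [155] = 9b is 1 byte ≤ B = 5; zero-pad to 5 bytes: K' = 9b 00 00 00 00.
K' ⊕ ipad = ad 36 36 36 36; K' ⊕ opad = c7 5c 5c 5c 5c.
m1: inner = H(ad 36 36 36 36 e0 42) = 02 a7; tag = H(c7 5c 5c 5c 5c 02 a7) = 02e0
m2: inner = H(ad 36 36 36 36 f2 e8) = 03 5f; tag = H(c7 5c 5c 5c 5c 03 5f) = 0299
m3: inner = H(ad 36 36 36 36 74 72) = 02 6b; tag = H(c7 5c 5c 5c 5c 02 6b) = 02a4
m4: inner = H(ad 36 36 36 36 03 35) = 01 bd; tag = H(c7 5c 5c 5c 5c 01 bd) = 02f5 ← matches

4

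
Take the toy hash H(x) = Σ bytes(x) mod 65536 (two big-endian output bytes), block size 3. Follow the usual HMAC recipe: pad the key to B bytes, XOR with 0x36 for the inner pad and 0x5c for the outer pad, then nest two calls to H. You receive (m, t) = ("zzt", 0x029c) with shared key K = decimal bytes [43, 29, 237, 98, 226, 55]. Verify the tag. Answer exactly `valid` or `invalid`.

invalid

Key decimal bytes [43, 29, 237, 98, 226, 55] = 2b 1d ed 62 e2 37 is 6 bytes > B = 3, so hash it first: H(key) = 02 b0, then zero-pad to 3 bytes: K' = 02 b0 00.
K' ⊕ ipad = 34 86 36; K' ⊕ opad = 5e ec 5c.
Inner hash: sum = 52+134+54+122+122+116 = 600 → 02 58.
Outer hash (recomputed tag): sum = 94+236+92+2+88 = 512 → 02 00.
Recomputed tag = 0200; claimed = 029c → mismatch.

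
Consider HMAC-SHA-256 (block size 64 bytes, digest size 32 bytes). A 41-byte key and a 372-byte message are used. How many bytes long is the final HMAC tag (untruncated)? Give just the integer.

The tag is one SHA-256 digest: 32 bytes.

32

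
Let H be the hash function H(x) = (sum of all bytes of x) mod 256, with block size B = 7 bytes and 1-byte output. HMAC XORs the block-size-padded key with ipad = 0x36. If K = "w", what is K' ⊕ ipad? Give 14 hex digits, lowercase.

Key "w" = 77 is 1 byte ≤ B = 7; zero-pad to 7 bytes: K' = 77 00 00 00 00 00 00.
XOR each byte with 0x36: 77⊕36=41, 00⊕36=36, 00⊕36=36, 00⊕36=36, 00⊕36=36, 00⊕36=36, 00⊕36=36.

41363636363636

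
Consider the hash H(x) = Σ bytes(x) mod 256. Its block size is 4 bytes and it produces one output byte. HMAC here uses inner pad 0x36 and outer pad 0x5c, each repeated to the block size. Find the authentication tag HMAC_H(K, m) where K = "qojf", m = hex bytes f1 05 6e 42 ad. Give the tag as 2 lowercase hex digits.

Key "qojf" = 71 6f 6a 66 is exactly B = 4 bytes: K' = 71 6f 6a 66.
K' ⊕ ipad = 47 59 5c 50.  K' ⊕ opad = 2d 33 36 3a.
Inner input = (K'⊕ipad) ∥ m = 47 59 5c 50 ∥ f1 05 6e 42 ad.
Inner hash: sum = 71+89+92+80+241+5+110+66+173 = 927; mod 256 = 159 → 9f.
Outer input = (K'⊕opad) ∥ inner = 2d 33 36 3a ∥ 9f.
Outer hash (tag): sum = 45+51+54+58+159 = 367; mod 256 = 111 → 6f.

6f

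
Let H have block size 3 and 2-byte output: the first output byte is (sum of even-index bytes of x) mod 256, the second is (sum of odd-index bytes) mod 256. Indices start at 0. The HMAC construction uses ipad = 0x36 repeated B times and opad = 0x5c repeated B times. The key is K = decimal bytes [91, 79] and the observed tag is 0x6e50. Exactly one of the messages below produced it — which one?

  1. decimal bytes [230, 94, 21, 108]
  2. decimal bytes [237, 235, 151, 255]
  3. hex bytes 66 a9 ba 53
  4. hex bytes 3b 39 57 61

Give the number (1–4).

4

Key decimal bytes [91, 79] = 5b 4f is 2 bytes ≤ B = 3; zero-pad to 3 bytes: K' = 5b 4f 00.
K' ⊕ ipad = 6d 79 36; K' ⊕ opad = 07 13 5c.
m1: inner = H(6d 79 36 e6 5e 15 6c) = 6d 74; tag = H(07 13 5c 6d 74) = d780
m2: inner = H(6d 79 36 ed eb 97 ff) = 8d fd; tag = H(07 13 5c 8d fd) = 60a0
m3: inner = H(6d 79 36 66 a9 ba 53) = 9f 99; tag = H(07 13 5c 9f 99) = fcb2
m4: inner = H(6d 79 36 3b 39 57 61) = 3d 0b; tag = H(07 13 5c 3d 0b) = 6e50 ← matches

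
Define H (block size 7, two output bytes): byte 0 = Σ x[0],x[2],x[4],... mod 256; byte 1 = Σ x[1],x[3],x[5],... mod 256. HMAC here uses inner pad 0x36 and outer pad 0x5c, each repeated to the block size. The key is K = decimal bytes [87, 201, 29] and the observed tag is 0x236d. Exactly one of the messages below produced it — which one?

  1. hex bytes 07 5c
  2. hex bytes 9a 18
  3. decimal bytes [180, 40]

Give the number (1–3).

Key decimal bytes [87, 201, 29] = 57 c9 1d is 3 bytes ≤ B = 7; zero-pad to 7 bytes: K' = 57 c9 1d 00 00 00 00.
K' ⊕ ipad = 61 ff 2b 36 36 36 36; K' ⊕ opad = 0b 95 41 5c 5c 5c 5c.
m1: inner = H(61 ff 2b 36 36 36 36 07 5c) = 54 72; tag = H(0b 95 41 5c 5c 5c 5c 54 72) = 76a1
m2: inner = H(61 ff 2b 36 36 36 36 9a 18) = 10 05; tag = H(0b 95 41 5c 5c 5c 5c 10 05) = 095d
m3: inner = H(61 ff 2b 36 36 36 36 b4 28) = 20 1f; tag = H(0b 95 41 5c 5c 5c 5c 20 1f) = 236d ← matches

3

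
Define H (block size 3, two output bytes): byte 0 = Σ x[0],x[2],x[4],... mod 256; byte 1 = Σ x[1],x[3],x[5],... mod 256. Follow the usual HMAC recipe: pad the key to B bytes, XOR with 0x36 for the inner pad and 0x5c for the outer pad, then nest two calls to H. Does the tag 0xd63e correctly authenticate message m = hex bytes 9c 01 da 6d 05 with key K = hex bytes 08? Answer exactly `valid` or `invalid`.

Key hex bytes 08 is 1 byte ≤ B = 3; zero-pad to 3 bytes: K' = 08 00 00.
K' ⊕ ipad = 3e 36 36; K' ⊕ opad = 54 5c 5c.
Inner hash: even-index sum = 226 mod 256 = 226; odd-index sum = 433 mod 256 = 177 → e2 b1.
Outer hash (recomputed tag): even-index sum = 353 mod 256 = 97; odd-index sum = 318 mod 256 = 62 → 61 3e.
Recomputed tag = 613e; claimed = d63e → mismatch.

invalid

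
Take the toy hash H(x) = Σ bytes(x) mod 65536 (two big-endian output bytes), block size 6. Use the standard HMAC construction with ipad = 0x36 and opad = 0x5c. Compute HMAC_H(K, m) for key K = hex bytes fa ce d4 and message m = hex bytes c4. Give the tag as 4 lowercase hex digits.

02e4

Key hex bytes fa ce d4 is 3 bytes ≤ B = 6; zero-pad to 6 bytes: K' = fa ce d4 00 00 00.
K' ⊕ ipad = cc f8 e2 36 36 36.  K' ⊕ opad = a6 92 88 5c 5c 5c.
Inner input = (K'⊕ipad) ∥ m = cc f8 e2 36 36 36 ∥ c4.
Inner hash: sum = 204+248+226+54+54+54+196 = 1036 → 04 0c.
Outer input = (K'⊕opad) ∥ inner = a6 92 88 5c 5c 5c ∥ 04 0c.
Outer hash (tag): sum = 166+146+136+92+92+92+4+12 = 740 → 02 e4.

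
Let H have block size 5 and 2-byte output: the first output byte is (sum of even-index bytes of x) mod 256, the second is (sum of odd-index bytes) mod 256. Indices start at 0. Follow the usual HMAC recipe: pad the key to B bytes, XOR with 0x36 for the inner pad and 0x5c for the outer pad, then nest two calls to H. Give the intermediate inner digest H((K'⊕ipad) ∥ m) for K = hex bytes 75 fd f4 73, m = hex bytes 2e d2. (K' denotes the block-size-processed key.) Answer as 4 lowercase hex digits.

0d3e

Key hex bytes 75 fd f4 73 is 4 bytes ≤ B = 5; zero-pad to 5 bytes: K' = 75 fd f4 73 00.
K' ⊕ ipad = 43 cb c2 45 36.
Inner input = 43 cb c2 45 36 ∥ 2e d2.
Inner hash: even-index sum = 525 mod 256 = 13; odd-index sum = 318 mod 256 = 62 → 0d 3e.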